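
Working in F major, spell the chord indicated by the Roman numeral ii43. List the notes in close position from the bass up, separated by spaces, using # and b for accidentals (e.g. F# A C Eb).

D F G Bb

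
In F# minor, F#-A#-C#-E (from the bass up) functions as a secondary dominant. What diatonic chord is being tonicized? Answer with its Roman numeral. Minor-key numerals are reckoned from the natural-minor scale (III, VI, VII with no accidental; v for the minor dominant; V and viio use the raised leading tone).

iv

The chord is a dominant seventh chord on F#.
A dominant resolves down a perfect fifth: F# → B. In F# minor, B is scale degree 4, i.e. iv.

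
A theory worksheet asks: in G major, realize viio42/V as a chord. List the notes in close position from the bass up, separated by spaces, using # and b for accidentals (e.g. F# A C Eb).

Bb C# E G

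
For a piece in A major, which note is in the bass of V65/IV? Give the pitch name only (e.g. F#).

C#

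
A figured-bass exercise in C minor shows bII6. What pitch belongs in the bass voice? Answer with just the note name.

F

bII in C minor has root Db; the chord is Db-F-Ab.
The figure 6 means first inversion — the third is in the bass.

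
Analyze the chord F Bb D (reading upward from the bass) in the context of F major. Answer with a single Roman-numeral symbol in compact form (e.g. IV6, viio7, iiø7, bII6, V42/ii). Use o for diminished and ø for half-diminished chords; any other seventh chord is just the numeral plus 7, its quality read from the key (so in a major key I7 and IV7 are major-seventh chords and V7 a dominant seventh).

IV64

Stacked in thirds the chord is Bb-D-F: a major triad on Bb.
In F major, Bb is the subdominant; the diatonic major triad there is IV.
With F in the bass the chord is in second inversion, so the figured bass is 64.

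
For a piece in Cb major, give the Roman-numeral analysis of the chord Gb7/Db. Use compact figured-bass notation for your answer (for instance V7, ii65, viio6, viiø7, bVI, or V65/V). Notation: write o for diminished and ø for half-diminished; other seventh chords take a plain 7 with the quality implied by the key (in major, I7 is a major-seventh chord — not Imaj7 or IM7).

Stacked in thirds the chord is Gb-Bb-Db-Fb: a dominant seventh chord on Gb.
In Cb major, Gb is the dominant; the diatonic dominant seventh chord there is V7.
With Db in the bass the chord is in second inversion, so the figured bass is 43.

V43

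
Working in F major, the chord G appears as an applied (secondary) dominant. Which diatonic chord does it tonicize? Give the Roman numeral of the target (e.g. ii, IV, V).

The chord is a major triad on G.
A dominant resolves down a perfect fifth: G → C. In F major, C is scale degree 5, i.e. V.

V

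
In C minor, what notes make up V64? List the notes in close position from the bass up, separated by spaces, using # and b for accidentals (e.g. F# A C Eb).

D G B

In C minor, the dominant is G. The dominant is major (leading tone raised), so V is a major triad.
That chord is spelled G-B-D.
With the 64 figure the chord is in second inversion; from the bass D upward in close position it reads D-G-B.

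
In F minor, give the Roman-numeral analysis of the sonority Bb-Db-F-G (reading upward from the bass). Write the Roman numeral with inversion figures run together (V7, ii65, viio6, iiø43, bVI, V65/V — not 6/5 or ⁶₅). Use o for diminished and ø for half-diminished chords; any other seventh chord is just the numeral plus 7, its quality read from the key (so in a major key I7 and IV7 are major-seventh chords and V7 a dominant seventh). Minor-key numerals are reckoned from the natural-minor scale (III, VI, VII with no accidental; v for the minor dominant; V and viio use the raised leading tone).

iiø65

The pitches G-Bb-Db-F form a half-diminished seventh chord rooted on G.
In F minor, G is the supertonic; the diatonic half-diminished seventh chord there is iiø7.
With Bb in the bass the chord is in first inversion, so the figured bass is 65.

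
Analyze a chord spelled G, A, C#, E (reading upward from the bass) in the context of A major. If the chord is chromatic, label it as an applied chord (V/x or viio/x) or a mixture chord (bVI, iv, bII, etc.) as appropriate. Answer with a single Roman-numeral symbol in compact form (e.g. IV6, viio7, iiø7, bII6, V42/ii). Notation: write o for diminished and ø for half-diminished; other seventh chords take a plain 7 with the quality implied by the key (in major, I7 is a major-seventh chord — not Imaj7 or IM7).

V42/IV

Stacked in thirds the chord is A-C#-E-G: a dominant seventh chord on A.
A is not a diatonic chord root with this quality in A major, but it lies a perfect fifth above D (IV), so the chord functions as an applied dominant of IV.
With G in the bass the chord is in third inversion, so the figured bass is 42.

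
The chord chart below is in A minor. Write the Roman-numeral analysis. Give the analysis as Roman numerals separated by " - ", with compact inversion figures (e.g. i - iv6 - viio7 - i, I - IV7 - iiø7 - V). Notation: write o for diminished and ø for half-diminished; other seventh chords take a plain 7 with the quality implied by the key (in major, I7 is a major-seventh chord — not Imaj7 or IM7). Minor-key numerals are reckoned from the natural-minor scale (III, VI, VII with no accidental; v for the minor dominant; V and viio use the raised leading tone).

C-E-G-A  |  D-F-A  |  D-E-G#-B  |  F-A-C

i65 - iv - V42 - VI

C-E-G-A: root A is the tonic; minor seventh chord there is i65.
D-F-A has root D, degree 4 in A minor, so iv.
D-E-G#-B has root E, degree 5 in A minor, so V42.
F-A-C has root F, degree 6 in A minor, so VI.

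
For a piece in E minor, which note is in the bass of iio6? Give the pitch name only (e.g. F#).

A

iio in E minor has root F#; the chord is F#-A-C.
The figure 6 means first inversion — the third is in the bass.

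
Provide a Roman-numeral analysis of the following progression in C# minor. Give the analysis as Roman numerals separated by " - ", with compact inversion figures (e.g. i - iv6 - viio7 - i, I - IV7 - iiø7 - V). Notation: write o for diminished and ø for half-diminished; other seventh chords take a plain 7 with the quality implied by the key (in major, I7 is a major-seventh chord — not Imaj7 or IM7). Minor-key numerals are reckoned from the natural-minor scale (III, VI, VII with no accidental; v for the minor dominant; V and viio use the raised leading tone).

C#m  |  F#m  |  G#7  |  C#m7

i - iv - V7 - i7

C#m: minor triad on C# = scale degree 1 → i.
F#m has root F#, degree 4 in C# minor, so iv.
G#7: root G# is the dominant; dominant seventh chord there is V7.
C#m7: root C# is the tonic; minor seventh chord there is i7.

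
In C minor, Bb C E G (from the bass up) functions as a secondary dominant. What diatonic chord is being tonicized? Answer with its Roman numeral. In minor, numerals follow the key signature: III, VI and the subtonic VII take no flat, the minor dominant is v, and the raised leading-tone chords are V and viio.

The chord is a dominant seventh chord on C.
A dominant resolves down a perfect fifth: C → F. In C minor, F is scale degree 4, i.e. iv.

iv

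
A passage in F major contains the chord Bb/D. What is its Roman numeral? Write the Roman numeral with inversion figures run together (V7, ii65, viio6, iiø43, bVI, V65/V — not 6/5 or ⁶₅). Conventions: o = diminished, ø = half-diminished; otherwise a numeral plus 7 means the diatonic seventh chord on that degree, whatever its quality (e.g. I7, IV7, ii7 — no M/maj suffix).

Stacked in thirds the chord is Bb-D-F: a major triad on Bb.
In F major, Bb is the subdominant; the diatonic major triad there is IV.
With D in the bass the chord is in first inversion, so the figured bass is 6.

IV6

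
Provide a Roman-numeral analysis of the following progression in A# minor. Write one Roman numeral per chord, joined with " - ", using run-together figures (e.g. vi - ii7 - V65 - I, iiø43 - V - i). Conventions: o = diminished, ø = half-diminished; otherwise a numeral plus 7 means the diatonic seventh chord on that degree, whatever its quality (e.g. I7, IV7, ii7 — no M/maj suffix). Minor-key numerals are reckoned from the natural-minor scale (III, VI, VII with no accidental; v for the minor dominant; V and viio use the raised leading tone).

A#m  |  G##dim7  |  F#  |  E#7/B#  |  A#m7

i - viio7 - VI - V43 - i7

A#m has root A#, degree 1 in A# minor, so i.
G##dim7: root G## is the leading tone; fully diminished seventh chord there is viio7.
F#: major triad on F# = scale degree 6 → VI.
E#7/B# has root E#, degree 5 in A# minor, so V43.
A#m7 has root A#, degree 1 in A# minor, so i7.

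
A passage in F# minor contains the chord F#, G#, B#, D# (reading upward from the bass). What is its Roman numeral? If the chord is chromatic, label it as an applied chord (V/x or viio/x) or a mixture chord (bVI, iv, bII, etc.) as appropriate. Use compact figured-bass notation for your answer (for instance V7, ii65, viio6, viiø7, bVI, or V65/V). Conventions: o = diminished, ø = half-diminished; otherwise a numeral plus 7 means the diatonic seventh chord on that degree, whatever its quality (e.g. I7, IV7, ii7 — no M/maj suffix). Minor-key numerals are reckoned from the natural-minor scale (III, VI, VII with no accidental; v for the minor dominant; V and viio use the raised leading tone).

V42/V

The pitches G#-B#-D#-F# form a dominant seventh chord rooted on G#.
G# is not a diatonic chord root with this quality in F# minor, but it lies a perfect fifth above C# (V), so the chord functions as an applied dominant of V.
With F# in the bass the chord is in third inversion, so the figured bass is 42.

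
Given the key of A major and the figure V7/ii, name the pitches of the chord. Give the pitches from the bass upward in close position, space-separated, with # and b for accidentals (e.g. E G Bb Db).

F# A# C# E

The slash means an applied dominant: we want the dominant of ii. In A major, ii is B minor, and its dominant is built on F#.
Building a dominant seventh chord on F# gives F#-A#-C#-E.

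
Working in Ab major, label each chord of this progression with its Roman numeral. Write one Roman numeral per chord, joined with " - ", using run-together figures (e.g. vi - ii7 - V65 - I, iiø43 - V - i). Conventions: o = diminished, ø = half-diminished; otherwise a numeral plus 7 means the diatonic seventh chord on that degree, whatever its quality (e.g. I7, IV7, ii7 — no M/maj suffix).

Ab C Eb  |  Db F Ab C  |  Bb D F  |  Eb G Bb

I - IV7 - V/V - V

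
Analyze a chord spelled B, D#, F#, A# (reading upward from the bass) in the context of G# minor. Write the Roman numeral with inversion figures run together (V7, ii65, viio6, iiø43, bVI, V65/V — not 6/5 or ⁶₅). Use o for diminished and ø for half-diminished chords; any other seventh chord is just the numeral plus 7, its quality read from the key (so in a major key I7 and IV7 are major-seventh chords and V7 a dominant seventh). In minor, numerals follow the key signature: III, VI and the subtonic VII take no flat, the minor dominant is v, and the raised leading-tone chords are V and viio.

The pitches B-D#-F#-A# form a major seventh chord rooted on B.
In G# minor, B is the mediant; the diatonic major seventh chord there is III7.

III7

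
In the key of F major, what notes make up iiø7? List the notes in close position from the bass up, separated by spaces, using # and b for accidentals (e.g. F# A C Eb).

iiø7 is the half-diminished supertonic seventh, borrowed from the parallel minor. In F major that root is G.
So the chord is G-Bb-Db-F, a half-diminished seventh chord.

G Bb Db F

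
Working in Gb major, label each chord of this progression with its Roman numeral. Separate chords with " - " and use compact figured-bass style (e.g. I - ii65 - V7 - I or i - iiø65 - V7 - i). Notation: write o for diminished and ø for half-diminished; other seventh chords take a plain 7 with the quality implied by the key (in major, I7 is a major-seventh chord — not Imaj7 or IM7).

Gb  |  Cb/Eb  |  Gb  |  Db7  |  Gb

I - IV6 - I - V7 - I

Gb: major triad on Gb = scale degree 1 → I.
Cb/Eb: major triad on Cb = scale degree 4 → IV6.
Gb has root Gb, degree 1 in Gb major, so I.
Db7: root Db is the dominant; dominant seventh chord there is V7.
Gb: major triad on Gb = scale degree 1 → I.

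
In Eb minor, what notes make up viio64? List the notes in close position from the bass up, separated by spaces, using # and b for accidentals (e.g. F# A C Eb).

In Eb minor, the leading-tone chord is built on the raised seventh degree, D.
Stacking thirds from D gives D-F-Ab.
The figured bass 64 indicates second inversion, placing the fifth (Ab) in the bass: Ab-D-F.

Ab D F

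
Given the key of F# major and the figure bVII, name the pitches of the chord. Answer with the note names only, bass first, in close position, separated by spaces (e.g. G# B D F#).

Scale degree 7 in F# major is E#; lowering it a half step gives E. bVII is a major triad on the lowered seventh degree (the subtonic), borrowed from the parallel minor.
So the chord is E-G#-B, a major triad.

E G# B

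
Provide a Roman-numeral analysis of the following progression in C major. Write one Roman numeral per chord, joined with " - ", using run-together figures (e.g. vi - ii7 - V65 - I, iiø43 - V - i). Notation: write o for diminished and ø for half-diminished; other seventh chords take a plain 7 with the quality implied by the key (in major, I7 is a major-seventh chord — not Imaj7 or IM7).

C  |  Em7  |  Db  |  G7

I - iii7 - bII - V7

C: root C is the tonic; major triad there is I.
Em7: minor seventh chord on E = scale degree 3 → iii7.
Db: major triad on Db — chromatic; Db is the lowered second degree, so this is the Neapolitan chord, bII.
G7: root G is the dominant; dominant seventh chord there is V7.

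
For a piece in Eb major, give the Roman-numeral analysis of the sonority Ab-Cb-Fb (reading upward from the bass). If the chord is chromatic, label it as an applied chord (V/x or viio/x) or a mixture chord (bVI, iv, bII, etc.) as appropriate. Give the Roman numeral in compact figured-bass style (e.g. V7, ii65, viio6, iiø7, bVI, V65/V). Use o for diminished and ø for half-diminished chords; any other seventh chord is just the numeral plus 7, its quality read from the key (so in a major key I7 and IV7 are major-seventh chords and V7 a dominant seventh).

bII6

The pitches Fb-Ab-Cb form a major triad rooted on Fb.
Fb is the lowered second degree of Eb major (diatonic 2 would be F). This is the Neapolitan sixth — a major triad on the lowered second degree, here in its customary first inversion.
With Ab in the bass the chord is in first inversion, so the figured bass is 6.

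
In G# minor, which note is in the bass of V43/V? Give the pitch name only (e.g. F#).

The applied chord V43/V is rooted on A#: A#-C##-E#-G#.
The figure 43 means second inversion — the fifth is in the bass.

E#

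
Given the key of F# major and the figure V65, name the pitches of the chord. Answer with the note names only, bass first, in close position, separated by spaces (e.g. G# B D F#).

The numeral's case and figure indicate a dominant seventh chord. In F# major its root, the dominant, is C#.
Stacking thirds from C# gives C#-E#-G#-B.
The figured bass 65 indicates first inversion, placing the third (E#) in the bass: E#-G#-B-C#.

E# G# B C#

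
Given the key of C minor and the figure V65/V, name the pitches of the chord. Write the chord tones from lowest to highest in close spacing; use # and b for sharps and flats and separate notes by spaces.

The slash means an applied dominant: we want the dominant of V. In C minor, V is G major, and its dominant is built on D.
Building a dominant seventh chord on D gives D-F#-A-C.
The figured bass 65 indicates first inversion, placing the third (F#) in the bass: F#-A-C-D.

F# A C D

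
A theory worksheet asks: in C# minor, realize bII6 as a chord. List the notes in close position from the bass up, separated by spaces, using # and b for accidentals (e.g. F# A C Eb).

Scale degree 2 in C# minor is D#; lowering it a half step gives D. bII6 is the Neapolitan sixth — a major triad on the lowered second degree, here in its customary first inversion.
So the chord is D-F#-A, a major triad.
With the 6 figure the chord is in first inversion; from the bass F# upward in close position it reads F#-A-D.

F# A D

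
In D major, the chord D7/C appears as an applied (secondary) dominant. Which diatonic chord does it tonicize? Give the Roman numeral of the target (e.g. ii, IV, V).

IV

The chord is a dominant seventh chord on D.
A dominant resolves down a perfect fifth: D → G. In D major, G is scale degree 4, i.e. IV.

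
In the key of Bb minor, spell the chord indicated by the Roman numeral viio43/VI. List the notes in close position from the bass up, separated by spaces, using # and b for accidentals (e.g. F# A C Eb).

Cb Ebb F Ab

viio43/VI is a secondary leading-tone chord. The target VI is Gb in Bb minor; the applied chord is rooted a semitone below, on F.
Building a fully diminished seventh chord on F gives F-Ab-Cb-Ebb.
With the 43 figure the chord is in second inversion; from the bass Cb upward in close position it reads Cb-Ebb-F-Ab.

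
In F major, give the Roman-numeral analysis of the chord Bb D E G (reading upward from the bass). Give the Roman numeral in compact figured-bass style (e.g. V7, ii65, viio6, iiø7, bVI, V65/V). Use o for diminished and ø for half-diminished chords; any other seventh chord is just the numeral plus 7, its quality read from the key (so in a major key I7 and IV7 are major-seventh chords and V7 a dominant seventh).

viiø43

The pitches E-G-Bb-D form a half-diminished seventh chord rooted on E.
E is scale degree 7 in F major, and a half-diminished seventh chord on that degree is written viiø7.
With Bb in the bass the chord is in second inversion, so the figured bass is 43.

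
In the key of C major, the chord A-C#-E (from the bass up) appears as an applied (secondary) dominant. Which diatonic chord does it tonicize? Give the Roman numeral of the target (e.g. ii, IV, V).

ii

The chord is a major triad on A.
A dominant resolves down a perfect fifth: A → D. In C major, D is scale degree 2, i.e. ii.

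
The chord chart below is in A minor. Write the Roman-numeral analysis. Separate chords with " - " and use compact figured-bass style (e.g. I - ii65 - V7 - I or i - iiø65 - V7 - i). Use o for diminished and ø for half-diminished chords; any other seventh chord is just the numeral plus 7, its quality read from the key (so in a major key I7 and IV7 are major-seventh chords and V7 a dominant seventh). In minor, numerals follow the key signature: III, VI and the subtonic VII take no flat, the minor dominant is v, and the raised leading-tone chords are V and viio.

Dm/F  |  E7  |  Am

iv6 - V7 - i

Dm/F: minor triad on D = scale degree 4 → iv6.
E7: root E is the dominant; dominant seventh chord there is V7.
Am has root A, degree 1 in A minor, so i.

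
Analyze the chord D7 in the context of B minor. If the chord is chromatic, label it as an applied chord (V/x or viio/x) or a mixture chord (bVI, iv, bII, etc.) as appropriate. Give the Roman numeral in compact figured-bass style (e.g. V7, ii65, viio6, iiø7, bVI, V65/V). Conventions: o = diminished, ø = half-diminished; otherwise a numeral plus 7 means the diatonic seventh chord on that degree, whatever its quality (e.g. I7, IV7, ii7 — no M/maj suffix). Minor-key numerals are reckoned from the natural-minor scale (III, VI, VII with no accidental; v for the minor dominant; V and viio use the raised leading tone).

V7/VI

The pitches D-F#-A-C form a dominant seventh chord rooted on D.
D is not a diatonic chord root with this quality in B minor, but it lies a perfect fifth above G (VI), so the chord functions as an applied dominant of VI.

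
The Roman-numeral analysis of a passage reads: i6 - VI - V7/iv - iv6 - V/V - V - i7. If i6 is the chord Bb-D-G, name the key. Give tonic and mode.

The chord Gm/Bb is a minor triad rooted on G; its label is i6.
If G is scale degree 1 and the mode makes that degree carry a minor triad, the tonic is G and the mode is minor.

G minor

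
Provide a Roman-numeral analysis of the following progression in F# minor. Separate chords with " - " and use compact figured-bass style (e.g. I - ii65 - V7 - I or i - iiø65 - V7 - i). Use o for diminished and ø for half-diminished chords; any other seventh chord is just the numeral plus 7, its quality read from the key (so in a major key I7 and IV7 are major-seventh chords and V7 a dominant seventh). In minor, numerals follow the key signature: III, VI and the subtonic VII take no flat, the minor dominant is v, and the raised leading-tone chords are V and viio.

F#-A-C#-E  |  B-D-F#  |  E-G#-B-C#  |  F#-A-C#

i7 - iv - v65 - i

F#-A-C#-E: root F# is the tonic; minor seventh chord there is i7.
B-D-F#: root B is the subdominant; minor triad there is iv.
E-G#-B-C#: minor seventh chord on C# = scale degree 5 → v65.
F#-A-C#: minor triad on F# = scale degree 1 → i.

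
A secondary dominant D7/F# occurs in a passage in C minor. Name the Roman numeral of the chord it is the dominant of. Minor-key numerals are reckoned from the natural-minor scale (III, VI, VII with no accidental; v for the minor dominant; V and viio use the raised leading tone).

The chord is a dominant seventh chord on D.
A dominant resolves down a perfect fifth: D → G. In C minor, G is scale degree 5, i.e. V.

V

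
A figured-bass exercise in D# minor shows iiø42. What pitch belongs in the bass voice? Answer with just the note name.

D#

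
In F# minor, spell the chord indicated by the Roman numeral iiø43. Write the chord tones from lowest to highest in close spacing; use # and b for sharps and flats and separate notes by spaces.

D F# G# B

In F# minor, scale degree 2 is G#, and the diatonic chord built there is a half-diminished seventh chord.
That chord is spelled G#-B-D-F#.
The figured bass 43 indicates second inversion, placing the fifth (D) in the bass: D-F#-G#-B.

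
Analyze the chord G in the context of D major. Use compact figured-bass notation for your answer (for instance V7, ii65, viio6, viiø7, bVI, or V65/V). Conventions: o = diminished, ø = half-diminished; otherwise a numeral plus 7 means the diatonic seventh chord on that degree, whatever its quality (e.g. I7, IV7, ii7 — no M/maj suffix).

IV

The pitches G-B-D form a major triad rooted on G.
In D major, G is the subdominant; the diatonic major triad there is IV.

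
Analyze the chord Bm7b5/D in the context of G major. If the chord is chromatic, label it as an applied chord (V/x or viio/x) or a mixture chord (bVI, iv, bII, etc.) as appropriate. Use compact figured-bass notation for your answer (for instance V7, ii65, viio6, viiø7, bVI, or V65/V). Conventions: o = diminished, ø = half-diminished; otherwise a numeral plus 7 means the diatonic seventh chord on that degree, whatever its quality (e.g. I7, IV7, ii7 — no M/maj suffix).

The pitches B-D-F-A form a half-diminished seventh chord rooted on B.
B sits a half step below C (IV in G major); a diminished chord there is the applied leading-tone chord of IV.
With D in the bass the chord is in first inversion, so the figured bass is 65.

viiø65/IV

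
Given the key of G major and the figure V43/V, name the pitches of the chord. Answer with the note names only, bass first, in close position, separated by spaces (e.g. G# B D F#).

E G A C#

V43/V is a secondary dominant — the dominant seventh of V. V in G major is D, so the applied chord's root is A, a perfect fifth above.
Building a dominant seventh chord on A gives A-C#-E-G.
The figured bass 43 indicates second inversion, placing the fifth (E) in the bass: E-G-A-C#.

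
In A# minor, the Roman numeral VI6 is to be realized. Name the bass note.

A#

VI in A# minor has root F#; the chord is F#-A#-C#.
The figure 6 means first inversion — the third is in the bass.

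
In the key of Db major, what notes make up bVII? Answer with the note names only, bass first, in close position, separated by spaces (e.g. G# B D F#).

Cb Eb Gb

Scale degree 7 in Db major is C; lowering it a half step gives Cb. bVII is a major triad on the lowered seventh degree (the subtonic), borrowed from the parallel minor.
So the chord is Cb-Eb-Gb.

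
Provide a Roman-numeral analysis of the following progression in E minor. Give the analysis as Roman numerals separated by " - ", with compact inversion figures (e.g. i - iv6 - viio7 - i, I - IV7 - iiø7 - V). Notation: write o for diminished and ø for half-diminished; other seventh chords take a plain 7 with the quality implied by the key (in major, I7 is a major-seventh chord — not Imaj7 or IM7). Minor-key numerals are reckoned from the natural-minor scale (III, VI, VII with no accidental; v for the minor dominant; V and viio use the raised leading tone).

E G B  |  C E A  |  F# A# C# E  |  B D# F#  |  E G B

E-G-B: minor triad on E = scale degree 1 → i.
C-E-A: minor triad on A = scale degree 4 → iv6.
F#-A#-C#-E: a dominant seventh chord on F#, the applied dominant of V → V7/V.
B-D#-F#: root B is the dominant; major triad there is V.
E-G-B: root E is the tonic; minor triad there is i.

i - iv6 - V7/V - V - i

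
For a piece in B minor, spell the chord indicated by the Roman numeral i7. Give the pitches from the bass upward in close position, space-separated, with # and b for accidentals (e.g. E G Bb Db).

B D F# A

In B minor, the first degree is B, and the diatonic chord built there is a minor seventh chord.
Stacking thirds from B gives B-D-F#-A.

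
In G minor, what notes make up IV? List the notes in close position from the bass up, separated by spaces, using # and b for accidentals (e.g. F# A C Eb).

C E G

IV is the major subdominant, borrowed from the parallel major. In G minor that root is C.
So the chord is C-E-G.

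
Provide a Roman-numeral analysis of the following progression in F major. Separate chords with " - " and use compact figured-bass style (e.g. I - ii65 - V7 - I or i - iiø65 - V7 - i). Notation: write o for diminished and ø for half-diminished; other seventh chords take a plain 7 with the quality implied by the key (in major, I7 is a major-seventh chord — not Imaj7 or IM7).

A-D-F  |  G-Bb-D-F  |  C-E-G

A-D-F has root D, degree 6 in F major, so vi64.
G-Bb-D-F has root G, degree 2 in F major, so ii7.
C-E-G: major triad on C = scale degree 5 → V.

vi64 - ii7 - V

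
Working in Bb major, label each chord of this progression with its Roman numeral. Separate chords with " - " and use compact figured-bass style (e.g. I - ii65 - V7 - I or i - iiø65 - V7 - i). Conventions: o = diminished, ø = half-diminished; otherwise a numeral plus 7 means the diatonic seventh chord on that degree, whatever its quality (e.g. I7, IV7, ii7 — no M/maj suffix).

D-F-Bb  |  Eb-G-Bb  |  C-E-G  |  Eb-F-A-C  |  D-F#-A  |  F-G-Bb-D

D-F-Bb: major triad on Bb = scale degree 1 → I6.
Eb-G-Bb has root Eb, degree 4 in Bb major, so IV.
C-E-G is the secondary dominant of V (major triad on C): V/V.
Eb-F-A-C has root F, degree 5 in Bb major, so V42.
D-F#-A: a major triad on D, the applied dominant of vi → V/vi.
F-G-Bb-D has root G, degree 6 in Bb major, so vi42.

I6 - IV - V/V - V42 - V/vi - vi42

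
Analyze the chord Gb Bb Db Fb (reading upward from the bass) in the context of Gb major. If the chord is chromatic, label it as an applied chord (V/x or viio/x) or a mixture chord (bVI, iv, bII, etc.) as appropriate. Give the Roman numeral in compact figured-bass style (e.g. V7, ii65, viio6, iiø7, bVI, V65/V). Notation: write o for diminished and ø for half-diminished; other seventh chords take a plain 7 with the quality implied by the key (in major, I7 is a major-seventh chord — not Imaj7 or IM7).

The pitches Gb-Bb-Db-Fb form a dominant seventh chord rooted on Gb.
Gb is not a diatonic chord root with this quality in Gb major, but it lies a perfect fifth above Cb (IV), so the chord functions as an applied dominant of IV.

V7/IV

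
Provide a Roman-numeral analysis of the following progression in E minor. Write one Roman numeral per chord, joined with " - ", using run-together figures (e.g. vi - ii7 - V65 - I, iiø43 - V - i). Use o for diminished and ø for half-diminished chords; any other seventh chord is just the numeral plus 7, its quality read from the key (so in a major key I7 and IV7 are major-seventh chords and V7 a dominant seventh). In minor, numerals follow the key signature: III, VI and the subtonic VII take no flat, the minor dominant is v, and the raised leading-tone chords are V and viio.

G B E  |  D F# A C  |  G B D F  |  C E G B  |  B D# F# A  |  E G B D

G-B-E: root E is the tonic; minor triad there is i6.
D-F#-A-C: root D is the subtonic; dominant seventh chord there is VII7.
G-B-D-F: chromatic; G is V of VI, so V7/VI.
C-E-G-B: root C is the submediant; major seventh chord there is VI7.
B-D#-F#-A has root B, degree 5 in E minor, so V7.
E-G-B-D: root E is the tonic; minor seventh chord there is i7.

i6 - VII7 - V7/VI - VI7 - V7 - i7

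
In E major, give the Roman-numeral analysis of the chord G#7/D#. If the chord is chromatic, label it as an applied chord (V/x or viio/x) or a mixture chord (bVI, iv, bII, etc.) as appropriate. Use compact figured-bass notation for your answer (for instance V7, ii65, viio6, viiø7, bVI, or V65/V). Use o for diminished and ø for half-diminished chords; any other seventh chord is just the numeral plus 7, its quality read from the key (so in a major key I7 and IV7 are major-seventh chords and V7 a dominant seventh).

V43/vi

Stacked in thirds the chord is G#-B#-D#-F#: a dominant seventh chord on G#.
G# is not a diatonic chord root with this quality in E major, but it lies a perfect fifth above C# (vi), so the chord functions as an applied dominant of vi.
With D# in the bass the chord is in second inversion, so the figured bass is 43.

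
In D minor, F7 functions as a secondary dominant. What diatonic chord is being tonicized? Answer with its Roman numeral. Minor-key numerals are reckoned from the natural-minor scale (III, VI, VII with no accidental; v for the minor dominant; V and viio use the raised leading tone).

The chord is a dominant seventh chord on F.
A dominant resolves down a perfect fifth: F → Bb. In D minor, Bb is scale degree 6, i.e. VI.

VI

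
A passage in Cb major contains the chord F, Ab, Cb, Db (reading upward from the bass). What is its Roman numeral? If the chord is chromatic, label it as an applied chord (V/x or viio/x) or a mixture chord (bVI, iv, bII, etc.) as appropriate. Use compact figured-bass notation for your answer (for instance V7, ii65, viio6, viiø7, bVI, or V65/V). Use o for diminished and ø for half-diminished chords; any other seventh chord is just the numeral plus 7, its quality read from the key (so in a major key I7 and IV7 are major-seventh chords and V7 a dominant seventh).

V65/V

The pitches Db-F-Ab-Cb form a dominant seventh chord rooted on Db.
Db is not a diatonic chord root with this quality in Cb major, but it lies a perfect fifth above Gb (V), so the chord functions as an applied dominant of V.
With F in the bass the chord is in first inversion, so the figured bass is 65.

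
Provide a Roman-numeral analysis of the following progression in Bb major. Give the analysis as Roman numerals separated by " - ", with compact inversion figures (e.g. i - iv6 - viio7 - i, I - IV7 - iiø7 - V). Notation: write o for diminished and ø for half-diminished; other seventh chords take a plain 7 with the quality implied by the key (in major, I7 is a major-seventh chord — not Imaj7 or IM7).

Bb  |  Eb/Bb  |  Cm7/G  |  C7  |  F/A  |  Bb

Bb: major triad on Bb = scale degree 1 → I.
Eb/Bb: root Eb is the subdominant; major triad there is IV64.
Cm7/G: root C is the supertonic; minor seventh chord there is ii43.
C7: a dominant seventh chord on C, the applied dominant of V → V7/V.
F/A: root F is the dominant; major triad there is V6.
Bb: major triad on Bb = scale degree 1 → I.

I - IV64 - ii43 - V7/V - V6 - I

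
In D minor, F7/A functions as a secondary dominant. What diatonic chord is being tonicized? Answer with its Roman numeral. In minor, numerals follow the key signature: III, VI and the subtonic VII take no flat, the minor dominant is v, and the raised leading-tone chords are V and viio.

The chord is a dominant seventh chord on F.
A dominant resolves down a perfect fifth: F → Bb. In D minor, Bb is scale degree 6, i.e. VI.

VI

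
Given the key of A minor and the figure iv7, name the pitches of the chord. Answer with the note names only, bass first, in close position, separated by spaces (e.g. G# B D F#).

D F A C

The numeral's case and figure indicate a minor seventh chord. In A minor its root, the subdominant, is D.
Stacking thirds from D gives D-F-A-C.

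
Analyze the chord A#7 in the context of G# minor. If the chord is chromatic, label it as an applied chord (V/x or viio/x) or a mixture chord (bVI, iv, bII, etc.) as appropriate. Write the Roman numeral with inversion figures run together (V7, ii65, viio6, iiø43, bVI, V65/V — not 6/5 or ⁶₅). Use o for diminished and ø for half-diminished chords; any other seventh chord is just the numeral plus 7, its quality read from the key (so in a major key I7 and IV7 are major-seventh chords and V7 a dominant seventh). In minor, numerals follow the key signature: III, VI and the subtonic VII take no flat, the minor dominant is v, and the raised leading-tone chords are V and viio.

V7/V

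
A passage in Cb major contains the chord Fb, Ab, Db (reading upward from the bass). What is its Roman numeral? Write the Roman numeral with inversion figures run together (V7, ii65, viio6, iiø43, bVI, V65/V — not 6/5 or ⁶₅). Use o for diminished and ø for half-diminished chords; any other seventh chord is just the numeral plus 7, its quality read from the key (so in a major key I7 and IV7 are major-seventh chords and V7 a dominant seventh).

ii6

Stacked in thirds the chord is Db-Fb-Ab: a minor triad on Db.
Db is scale degree 2 in Cb major, and a minor triad on that degree is written ii.
With Fb in the bass the chord is in first inversion, so the figured bass is 6.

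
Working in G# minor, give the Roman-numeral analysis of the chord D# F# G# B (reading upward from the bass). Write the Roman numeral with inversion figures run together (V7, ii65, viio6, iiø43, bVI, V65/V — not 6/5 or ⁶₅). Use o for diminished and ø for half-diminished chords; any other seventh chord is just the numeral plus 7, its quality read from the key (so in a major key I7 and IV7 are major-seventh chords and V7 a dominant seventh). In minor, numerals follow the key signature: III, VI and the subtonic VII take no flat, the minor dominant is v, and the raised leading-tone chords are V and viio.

i43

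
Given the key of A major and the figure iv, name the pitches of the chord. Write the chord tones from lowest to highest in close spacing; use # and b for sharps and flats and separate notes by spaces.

iv is the minor subdominant, borrowed from the parallel minor. In A major that root is D.
So the chord is D-F-A, a minor triad.

D F A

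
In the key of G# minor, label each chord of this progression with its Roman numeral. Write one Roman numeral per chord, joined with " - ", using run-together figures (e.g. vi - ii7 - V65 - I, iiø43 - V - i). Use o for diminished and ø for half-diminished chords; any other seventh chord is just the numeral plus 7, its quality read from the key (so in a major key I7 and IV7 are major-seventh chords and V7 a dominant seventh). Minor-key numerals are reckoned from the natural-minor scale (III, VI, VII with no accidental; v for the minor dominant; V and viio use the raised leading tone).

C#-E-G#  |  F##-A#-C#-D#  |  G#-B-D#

C#-E-G#: minor triad on C# = scale degree 4 → iv.
F##-A#-C#-D#: dominant seventh chord on D# = scale degree 5 → V65.
G#-B-D#: minor triad on G# = scale degree 1 → i.

iv - V65 - i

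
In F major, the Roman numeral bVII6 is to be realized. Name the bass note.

G

bVII in F major has root Eb; the chord is Eb-G-Bb.
The figure 6 means first inversion — the third is in the bass.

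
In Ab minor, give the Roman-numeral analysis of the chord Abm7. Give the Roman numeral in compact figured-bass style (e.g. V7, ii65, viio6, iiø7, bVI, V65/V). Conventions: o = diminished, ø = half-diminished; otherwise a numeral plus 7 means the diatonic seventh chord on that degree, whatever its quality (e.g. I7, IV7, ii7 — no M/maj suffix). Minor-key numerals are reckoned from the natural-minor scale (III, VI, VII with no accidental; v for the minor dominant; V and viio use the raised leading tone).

The pitches Ab-Cb-Eb-Gb form a minor seventh chord rooted on Ab.
In Ab minor, Ab is the tonic; the diatonic minor seventh chord there is i7.

i7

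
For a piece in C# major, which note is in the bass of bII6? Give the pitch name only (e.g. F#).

F#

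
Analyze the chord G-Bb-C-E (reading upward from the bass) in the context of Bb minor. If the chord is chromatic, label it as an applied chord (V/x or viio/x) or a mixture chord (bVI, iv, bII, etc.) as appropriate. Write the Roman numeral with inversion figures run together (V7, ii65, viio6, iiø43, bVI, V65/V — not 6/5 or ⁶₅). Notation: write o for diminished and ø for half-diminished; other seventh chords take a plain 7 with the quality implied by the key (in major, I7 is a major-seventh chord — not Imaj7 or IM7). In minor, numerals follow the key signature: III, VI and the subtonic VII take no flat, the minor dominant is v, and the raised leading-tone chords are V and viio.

The pitches C-E-G-Bb form a dominant seventh chord rooted on C.
C is not a diatonic chord root with this quality in Bb minor, but it lies a perfect fifth above F (V), so the chord functions as an applied dominant of V.
With G in the bass the chord is in second inversion, so the figured bass is 43.

V43/V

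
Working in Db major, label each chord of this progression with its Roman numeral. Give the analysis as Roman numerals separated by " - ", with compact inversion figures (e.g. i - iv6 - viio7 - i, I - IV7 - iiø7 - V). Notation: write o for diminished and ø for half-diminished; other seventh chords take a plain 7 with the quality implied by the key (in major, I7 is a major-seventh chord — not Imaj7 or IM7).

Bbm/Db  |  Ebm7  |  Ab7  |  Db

vi6 - ii7 - V7 - I

Bbm/Db: root Bb is the submediant; minor triad there is vi6.
Ebm7 has root Eb, degree 2 in Db major, so ii7.
Ab7: dominant seventh chord on Ab = scale degree 5 → V7.
Db has root Db, degree 1 in Db major, so I.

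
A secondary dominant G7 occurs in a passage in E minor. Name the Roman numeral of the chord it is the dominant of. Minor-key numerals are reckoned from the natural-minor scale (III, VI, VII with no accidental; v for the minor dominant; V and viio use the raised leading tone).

VI

The chord is a dominant seventh chord on G.
A dominant resolves down a perfect fifth: G → C. In E minor, C is scale degree 6, i.e. VI.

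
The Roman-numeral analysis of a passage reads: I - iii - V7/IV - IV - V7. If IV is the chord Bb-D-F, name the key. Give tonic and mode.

F major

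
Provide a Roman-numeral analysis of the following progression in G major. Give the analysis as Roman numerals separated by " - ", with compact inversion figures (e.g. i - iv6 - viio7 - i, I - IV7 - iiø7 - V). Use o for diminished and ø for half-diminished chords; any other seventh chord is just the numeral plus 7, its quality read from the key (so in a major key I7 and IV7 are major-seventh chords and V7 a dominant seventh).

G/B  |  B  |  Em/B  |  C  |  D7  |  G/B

I6 - V/vi - vi64 - IV - V7 - I6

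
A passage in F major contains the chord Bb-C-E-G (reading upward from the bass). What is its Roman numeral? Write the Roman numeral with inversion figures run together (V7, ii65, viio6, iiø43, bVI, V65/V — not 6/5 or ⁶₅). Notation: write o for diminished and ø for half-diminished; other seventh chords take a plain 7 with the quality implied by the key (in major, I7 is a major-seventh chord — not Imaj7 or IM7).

V42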